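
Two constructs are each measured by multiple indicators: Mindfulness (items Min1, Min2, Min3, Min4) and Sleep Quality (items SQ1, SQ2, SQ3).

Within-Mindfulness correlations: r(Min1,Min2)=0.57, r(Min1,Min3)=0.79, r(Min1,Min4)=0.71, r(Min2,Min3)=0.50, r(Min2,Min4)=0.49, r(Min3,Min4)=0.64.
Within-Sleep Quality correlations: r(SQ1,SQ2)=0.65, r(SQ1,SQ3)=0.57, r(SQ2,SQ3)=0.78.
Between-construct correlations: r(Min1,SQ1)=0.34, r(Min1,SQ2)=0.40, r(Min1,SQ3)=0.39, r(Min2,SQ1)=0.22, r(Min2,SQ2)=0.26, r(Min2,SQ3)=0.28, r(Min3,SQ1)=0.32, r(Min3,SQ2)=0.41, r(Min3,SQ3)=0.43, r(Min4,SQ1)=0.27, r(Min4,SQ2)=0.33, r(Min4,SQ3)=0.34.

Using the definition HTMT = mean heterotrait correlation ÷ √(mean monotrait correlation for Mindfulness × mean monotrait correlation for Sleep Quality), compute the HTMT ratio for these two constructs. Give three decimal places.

0.519

Between-construct mean = 3.99/12 = 0.3325.
Mean within-Min = 3.70/6 = 0.6167; mean within-SQ = 2.00/3 = 0.6667.
Geometric mean = √(0.6167 × 0.6667) = 0.6412.
HTMT = 0.3325 / 0.6412 = 0.519.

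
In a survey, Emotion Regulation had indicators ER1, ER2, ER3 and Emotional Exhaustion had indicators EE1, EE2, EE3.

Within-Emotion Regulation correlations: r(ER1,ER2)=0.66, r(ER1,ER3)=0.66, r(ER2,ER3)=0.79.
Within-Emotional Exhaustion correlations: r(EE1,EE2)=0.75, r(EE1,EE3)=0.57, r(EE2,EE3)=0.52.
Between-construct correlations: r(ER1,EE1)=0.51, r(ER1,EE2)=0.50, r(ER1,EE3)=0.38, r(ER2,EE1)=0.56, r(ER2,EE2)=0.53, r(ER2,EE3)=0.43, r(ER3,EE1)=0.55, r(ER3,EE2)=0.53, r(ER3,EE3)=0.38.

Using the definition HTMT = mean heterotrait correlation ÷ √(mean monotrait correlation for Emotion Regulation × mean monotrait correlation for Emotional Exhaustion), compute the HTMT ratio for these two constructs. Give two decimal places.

Mean between = 4.37/9 = 0.4856.
Mean within-ER = 2.11/3 = 0.7033; mean within-EE = 1.84/3 = 0.6133.
Geometric mean = √(0.7033 × 0.6133) = 0.6568.
HTMT = 0.4856 / 0.6568 = 0.74.

0.74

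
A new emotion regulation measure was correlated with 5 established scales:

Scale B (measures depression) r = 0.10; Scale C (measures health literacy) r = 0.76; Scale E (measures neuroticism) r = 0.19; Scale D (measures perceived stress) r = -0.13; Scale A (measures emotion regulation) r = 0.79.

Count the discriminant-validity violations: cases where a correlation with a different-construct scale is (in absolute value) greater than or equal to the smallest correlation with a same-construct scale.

Convergent (same construct = emotion regulation): Scale A.
Smallest convergent = 0.79. Discriminant |r|: 0.10, 0.76, 0.19, 0.13; count ≥ 0.79 → 0.

0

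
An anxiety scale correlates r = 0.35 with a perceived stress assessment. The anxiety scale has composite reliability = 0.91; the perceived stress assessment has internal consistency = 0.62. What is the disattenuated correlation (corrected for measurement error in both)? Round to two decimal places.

r_true = r_obs / √(r_xx · r_yy) = 0.35 / √(0.91 × 0.62) = 0.35 / √0.5642 = 0.35 / 0.7511 ≈ 0.47.

0.47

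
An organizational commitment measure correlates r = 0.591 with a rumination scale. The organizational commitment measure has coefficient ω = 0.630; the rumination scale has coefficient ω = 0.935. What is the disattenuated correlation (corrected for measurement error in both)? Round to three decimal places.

r_true = r_obs / √(r_xx · r_yy) = 0.591 / √(0.630 × 0.935) = 0.591 / √0.589050 = 0.591 / 0.7675 ≈ 0.770.

0.770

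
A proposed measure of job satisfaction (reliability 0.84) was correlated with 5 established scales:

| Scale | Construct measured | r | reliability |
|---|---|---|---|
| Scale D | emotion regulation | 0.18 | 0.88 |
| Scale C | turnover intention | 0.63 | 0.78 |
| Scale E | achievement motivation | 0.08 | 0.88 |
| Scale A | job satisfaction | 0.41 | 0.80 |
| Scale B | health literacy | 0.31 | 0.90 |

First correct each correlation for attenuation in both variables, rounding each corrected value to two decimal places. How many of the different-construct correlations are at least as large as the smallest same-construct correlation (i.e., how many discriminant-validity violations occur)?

Disattenuated r (r / √(r_scale · r_new)):
  Scale D (disc): 0.18 / √(0.88·0.84) = 0.21
  Scale C (disc): 0.63 / √(0.78·0.84) = 0.78
  Scale E (disc): 0.08 / √(0.88·0.84) = 0.09
  Scale A (conv): 0.41 / √(0.80·0.84) = 0.50
  Scale B (disc): 0.31 / √(0.90·0.84) = 0.36
Smallest convergent = 0.50. Discriminant values: 0.21, 0.78, 0.09, 0.36; count ≥ 0.50 → 1.

1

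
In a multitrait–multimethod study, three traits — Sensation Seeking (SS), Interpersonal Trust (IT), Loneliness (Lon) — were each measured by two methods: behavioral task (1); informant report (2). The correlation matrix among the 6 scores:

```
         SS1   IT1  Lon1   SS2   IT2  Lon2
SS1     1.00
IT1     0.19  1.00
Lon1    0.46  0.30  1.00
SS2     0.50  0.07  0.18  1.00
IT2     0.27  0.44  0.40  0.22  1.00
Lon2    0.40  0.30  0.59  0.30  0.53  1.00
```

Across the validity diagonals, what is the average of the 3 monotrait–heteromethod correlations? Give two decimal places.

0.51

Convergent values: 0.50, 0.44, 0.59; mean = 1.53/3 = 0.51.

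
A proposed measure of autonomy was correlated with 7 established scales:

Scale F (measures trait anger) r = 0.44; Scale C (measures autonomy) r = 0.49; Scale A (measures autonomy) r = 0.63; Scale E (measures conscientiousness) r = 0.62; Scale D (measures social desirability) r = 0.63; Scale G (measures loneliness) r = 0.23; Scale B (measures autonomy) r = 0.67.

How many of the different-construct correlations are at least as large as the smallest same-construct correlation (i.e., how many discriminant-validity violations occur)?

2

Convergent (same construct = autonomy): Scale C, Scale A, Scale B.
Smallest convergent = 0.49. Discriminant values: 0.44, 0.62, 0.63, 0.23; count ≥ 0.49 → 2.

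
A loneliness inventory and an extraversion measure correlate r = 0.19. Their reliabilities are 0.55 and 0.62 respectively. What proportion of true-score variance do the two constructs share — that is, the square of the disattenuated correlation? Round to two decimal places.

Disattenuated r = 0.19 / √(0.55 × 0.62) = 0.19 / 0.5840 = 0.3253.
Shared true-score variance = 0.3253² = 0.1058 ≈ 0.11.

0.11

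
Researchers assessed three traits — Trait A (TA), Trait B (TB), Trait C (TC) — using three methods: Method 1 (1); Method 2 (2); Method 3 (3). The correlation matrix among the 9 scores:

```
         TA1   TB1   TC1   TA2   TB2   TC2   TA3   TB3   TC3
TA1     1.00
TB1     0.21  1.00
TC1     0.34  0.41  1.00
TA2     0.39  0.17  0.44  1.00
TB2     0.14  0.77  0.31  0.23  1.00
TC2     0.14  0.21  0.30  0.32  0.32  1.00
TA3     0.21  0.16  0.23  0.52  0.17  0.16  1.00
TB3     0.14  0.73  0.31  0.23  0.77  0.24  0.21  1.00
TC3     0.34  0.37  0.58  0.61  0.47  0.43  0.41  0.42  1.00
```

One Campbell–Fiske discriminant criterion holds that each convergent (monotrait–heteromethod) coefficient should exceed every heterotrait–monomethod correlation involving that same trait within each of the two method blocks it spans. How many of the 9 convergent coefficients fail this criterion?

2

Convergent coefficients and their comparison sets:
TA (methods 1·2): 0.39 vs {0.21, 0.23, 0.34, 0.32} → pass.
TA (methods 1·3): 0.21 vs {0.21, 0.21, 0.34, 0.41} → fail.
TA (methods 2·3): 0.52 vs {0.23, 0.21, 0.32, 0.41} → pass.
TB (methods 1·2): 0.77 vs {0.21, 0.23, 0.41, 0.32} → pass.
TB (methods 1·3): 0.73 vs {0.21, 0.21, 0.41, 0.42} → pass.
TB (methods 2·3): 0.77 vs {0.23, 0.21, 0.32, 0.42} → pass.
TC (methods 1·2): 0.30 vs {0.34, 0.32, 0.41, 0.32} → fail.
TC (methods 1·3): 0.58 vs {0.34, 0.41, 0.41, 0.42} → pass.
TC (methods 2·3): 0.43 vs {0.32, 0.41, 0.32, 0.42} → pass.
2 of 9 fail.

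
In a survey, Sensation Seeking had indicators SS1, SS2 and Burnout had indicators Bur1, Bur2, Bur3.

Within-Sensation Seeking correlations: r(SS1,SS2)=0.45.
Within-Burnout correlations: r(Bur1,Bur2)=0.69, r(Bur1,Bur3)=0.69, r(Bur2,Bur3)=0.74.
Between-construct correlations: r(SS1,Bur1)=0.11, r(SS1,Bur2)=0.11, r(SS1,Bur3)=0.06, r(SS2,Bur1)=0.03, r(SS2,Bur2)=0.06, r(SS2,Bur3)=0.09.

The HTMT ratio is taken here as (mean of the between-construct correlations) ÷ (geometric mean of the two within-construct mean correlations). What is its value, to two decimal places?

Mean between = 0.46/6 = 0.0767.
Mean within-SS = 0.45/1 = 0.4500; mean within-Bur = 2.12/3 = 0.7067.
Geometric mean = √(0.4500 × 0.7067) = 0.5639.
HTMT = 0.0767 / 0.5639 = 0.14.

0.14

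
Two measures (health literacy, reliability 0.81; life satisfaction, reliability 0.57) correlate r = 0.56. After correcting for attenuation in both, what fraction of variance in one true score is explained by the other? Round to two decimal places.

Disattenuated r = 0.56 / √(0.81 × 0.57) = 0.56 / 0.6795 = 0.8241.
Shared true-score variance = 0.8241² = 0.6791 ≈ 0.68.

0.68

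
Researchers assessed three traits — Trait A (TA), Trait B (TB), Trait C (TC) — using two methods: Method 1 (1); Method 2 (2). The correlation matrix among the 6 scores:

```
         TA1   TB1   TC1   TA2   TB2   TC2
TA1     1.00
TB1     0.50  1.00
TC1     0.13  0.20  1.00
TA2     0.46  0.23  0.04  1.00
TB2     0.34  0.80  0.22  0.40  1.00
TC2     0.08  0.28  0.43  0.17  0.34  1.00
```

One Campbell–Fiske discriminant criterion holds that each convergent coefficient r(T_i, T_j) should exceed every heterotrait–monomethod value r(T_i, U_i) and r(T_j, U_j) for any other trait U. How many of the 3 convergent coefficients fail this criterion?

1

Convergent coefficients and their comparison sets:
TA (methods 1·2): 0.46 vs {0.50, 0.40, 0.13, 0.17} → fail.
TB (methods 1·2): 0.80 vs {0.50, 0.40, 0.20, 0.34} → pass.
TC (methods 1·2): 0.43 vs {0.13, 0.17, 0.20, 0.34} → pass.
1 of 3 fail.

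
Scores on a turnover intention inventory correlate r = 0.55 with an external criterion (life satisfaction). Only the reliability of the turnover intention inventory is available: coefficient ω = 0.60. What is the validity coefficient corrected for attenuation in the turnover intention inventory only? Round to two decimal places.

0.71

Single correction: r_c = r_obs / √r_xx = 0.55 / √0.60 = 0.55 / 0.7746 ≈ 0.71.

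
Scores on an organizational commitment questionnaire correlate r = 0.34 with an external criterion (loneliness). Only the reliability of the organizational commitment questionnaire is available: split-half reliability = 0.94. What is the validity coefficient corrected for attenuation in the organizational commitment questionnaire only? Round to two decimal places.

0.35

Single correction: r_c = r_obs / √r_xx = 0.34 / √0.94 = 0.34 / 0.9695 ≈ 0.35.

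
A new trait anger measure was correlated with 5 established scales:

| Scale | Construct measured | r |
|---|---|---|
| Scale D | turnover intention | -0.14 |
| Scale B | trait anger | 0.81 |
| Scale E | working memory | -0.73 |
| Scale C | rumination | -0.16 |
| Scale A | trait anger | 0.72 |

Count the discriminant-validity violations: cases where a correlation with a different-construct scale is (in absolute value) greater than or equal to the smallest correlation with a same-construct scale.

1

Convergent (same construct = trait anger): Scale B, Scale A.
Smallest convergent = 0.72. Discriminant |r|: 0.14, 0.73, 0.16; count ≥ 0.72 → 1.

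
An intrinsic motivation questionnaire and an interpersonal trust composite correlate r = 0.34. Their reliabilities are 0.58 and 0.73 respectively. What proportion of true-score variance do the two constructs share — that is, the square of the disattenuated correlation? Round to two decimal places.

Disattenuated r = 0.34 / √(0.58 × 0.73) = 0.34 / 0.6507 = 0.5225.
Shared true-score variance = 0.5225² = 0.2730 ≈ 0.27.

0.27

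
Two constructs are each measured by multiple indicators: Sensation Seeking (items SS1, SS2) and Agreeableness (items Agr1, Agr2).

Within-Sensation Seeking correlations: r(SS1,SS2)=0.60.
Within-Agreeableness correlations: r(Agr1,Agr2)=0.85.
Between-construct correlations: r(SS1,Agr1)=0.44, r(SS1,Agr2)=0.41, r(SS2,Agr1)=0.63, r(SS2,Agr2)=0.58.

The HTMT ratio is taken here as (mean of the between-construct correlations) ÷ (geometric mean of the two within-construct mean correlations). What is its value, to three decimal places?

Between-construct mean = 2.06/4 = 0.5150.
Mean within-SS = 0.60/1 = 0.6000; mean within-Agr = 0.85/1 = 0.8500.
Geometric mean = √(0.6000 × 0.8500) = 0.7141.
HTMT = 0.5150 / 0.7141 = 0.721.

0.721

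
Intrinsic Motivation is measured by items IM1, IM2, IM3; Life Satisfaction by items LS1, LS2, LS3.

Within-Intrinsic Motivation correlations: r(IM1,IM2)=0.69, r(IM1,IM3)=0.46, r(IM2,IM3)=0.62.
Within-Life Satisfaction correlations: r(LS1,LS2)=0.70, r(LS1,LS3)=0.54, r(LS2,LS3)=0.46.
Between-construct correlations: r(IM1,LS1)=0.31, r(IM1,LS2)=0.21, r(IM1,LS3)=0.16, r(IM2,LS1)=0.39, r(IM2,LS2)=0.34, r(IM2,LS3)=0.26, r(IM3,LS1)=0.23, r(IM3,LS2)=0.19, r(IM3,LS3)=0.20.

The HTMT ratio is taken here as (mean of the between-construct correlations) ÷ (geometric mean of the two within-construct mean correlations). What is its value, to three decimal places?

Mean between = 2.29/9 = 0.2544.
Mean within-IM = 1.77/3 = 0.5900; mean within-LS = 1.70/3 = 0.5667.
Geometric mean = √(0.5900 × 0.5667) = 0.5782.
HTMT = 0.2544 / 0.5782 = 0.440.

0.440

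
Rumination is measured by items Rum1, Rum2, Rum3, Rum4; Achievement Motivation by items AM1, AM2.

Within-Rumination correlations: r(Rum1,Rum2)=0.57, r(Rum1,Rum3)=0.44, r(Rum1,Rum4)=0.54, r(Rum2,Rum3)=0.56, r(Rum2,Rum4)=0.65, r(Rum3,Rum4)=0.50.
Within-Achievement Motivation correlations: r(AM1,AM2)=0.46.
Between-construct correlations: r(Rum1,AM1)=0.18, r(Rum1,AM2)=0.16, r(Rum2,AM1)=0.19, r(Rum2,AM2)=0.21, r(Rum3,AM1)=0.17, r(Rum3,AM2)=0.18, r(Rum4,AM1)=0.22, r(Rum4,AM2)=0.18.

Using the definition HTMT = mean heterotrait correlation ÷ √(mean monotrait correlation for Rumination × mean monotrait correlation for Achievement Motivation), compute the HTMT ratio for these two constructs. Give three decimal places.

Between-construct mean = 1.49/8 = 0.1863.
Mean within-Rum = 3.26/6 = 0.5433; mean within-AM = 0.46/1 = 0.4600.
Geometric mean = √(0.5433 × 0.4600) = 0.4999.
HTMT = 0.1863 / 0.4999 = 0.373.

0.373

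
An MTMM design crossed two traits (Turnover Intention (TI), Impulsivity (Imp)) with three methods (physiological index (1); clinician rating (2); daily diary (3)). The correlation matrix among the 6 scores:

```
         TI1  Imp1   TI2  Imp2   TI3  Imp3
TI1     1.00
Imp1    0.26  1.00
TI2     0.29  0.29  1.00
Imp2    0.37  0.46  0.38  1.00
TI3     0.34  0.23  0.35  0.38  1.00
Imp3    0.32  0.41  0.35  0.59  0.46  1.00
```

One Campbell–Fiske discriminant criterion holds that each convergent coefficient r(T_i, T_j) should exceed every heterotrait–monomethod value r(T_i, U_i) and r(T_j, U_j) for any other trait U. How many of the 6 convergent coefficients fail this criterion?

4

Convergent coefficients and their comparison sets:
TI (methods 1·2): 0.29 vs {0.26, 0.38} → fail.
TI (methods 1·3): 0.34 vs {0.26, 0.46} → fail.
TI (methods 2·3): 0.35 vs {0.38, 0.46} → fail.
Imp (methods 1·2): 0.46 vs {0.26, 0.38} → pass.
Imp (methods 1·3): 0.41 vs {0.26, 0.46} → fail.
Imp (methods 2·3): 0.59 vs {0.38, 0.46} → pass.
4 of 6 fail.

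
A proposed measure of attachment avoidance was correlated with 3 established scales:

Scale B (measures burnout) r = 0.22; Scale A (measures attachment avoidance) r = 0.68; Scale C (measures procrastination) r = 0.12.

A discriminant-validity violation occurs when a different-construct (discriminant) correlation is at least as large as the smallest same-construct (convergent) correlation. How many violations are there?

Convergent (same construct = attachment avoidance): Scale A.
Smallest convergent = 0.68. Discriminant values: 0.22, 0.12; count ≥ 0.68 → 0.

0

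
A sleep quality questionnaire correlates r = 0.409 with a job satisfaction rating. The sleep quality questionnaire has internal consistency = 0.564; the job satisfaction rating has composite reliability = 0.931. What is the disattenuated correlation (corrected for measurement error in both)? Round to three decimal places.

r_true = r_obs / √(r_xx · r_yy) = 0.409 / √(0.564 × 0.931) = 0.409 / √0.525084 = 0.409 / 0.7246 ≈ 0.564.

0.564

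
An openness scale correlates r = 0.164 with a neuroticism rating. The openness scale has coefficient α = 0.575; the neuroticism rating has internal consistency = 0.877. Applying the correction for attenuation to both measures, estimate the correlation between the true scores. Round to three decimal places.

0.231

r_true = r_obs / √(r_xx · r_yy) = 0.164 / √(0.575 × 0.877) = 0.164 / √0.504275 = 0.164 / 0.7101 ≈ 0.231.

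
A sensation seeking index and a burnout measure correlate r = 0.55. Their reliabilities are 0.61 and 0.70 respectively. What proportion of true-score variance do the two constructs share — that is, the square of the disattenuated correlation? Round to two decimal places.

0.71

Disattenuated r = 0.55 / √(0.61 × 0.70) = 0.55 / 0.6535 = 0.8416.
Shared true-score variance = 0.8416² = 0.7083 ≈ 0.71.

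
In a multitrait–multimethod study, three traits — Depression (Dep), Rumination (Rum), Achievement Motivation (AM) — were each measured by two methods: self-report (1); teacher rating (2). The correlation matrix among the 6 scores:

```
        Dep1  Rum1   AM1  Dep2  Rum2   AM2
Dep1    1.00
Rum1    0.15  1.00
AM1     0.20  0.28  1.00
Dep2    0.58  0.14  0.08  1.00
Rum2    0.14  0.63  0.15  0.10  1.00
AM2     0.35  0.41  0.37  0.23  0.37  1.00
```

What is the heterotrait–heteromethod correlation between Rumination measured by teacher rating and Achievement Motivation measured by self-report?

Different traits and methods: r(Rum2, AM1) = 0.15.

0.15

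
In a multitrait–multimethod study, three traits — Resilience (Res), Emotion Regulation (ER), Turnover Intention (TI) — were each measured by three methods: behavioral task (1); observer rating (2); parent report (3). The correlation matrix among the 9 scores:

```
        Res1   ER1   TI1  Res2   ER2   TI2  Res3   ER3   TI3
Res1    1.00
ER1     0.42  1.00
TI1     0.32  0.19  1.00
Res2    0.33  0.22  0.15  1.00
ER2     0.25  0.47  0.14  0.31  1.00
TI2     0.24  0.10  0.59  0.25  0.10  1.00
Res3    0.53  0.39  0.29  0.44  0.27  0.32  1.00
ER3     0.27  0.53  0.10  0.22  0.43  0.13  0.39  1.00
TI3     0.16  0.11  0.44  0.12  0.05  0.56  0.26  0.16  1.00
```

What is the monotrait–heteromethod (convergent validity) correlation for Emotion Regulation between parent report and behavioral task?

Same trait (ER), different methods: r(ER3, ER1) = 0.53.

0.53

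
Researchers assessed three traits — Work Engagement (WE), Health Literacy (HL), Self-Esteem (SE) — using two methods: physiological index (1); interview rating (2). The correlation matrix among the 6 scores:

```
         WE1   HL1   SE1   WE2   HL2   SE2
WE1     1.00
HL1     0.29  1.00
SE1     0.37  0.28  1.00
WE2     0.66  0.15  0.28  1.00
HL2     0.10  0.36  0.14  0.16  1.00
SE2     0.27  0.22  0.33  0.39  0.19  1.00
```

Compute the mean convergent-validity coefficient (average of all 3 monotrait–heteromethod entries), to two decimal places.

0.45

Convergent values: 0.66, 0.36, 0.33; mean = 1.35/3 = 0.45.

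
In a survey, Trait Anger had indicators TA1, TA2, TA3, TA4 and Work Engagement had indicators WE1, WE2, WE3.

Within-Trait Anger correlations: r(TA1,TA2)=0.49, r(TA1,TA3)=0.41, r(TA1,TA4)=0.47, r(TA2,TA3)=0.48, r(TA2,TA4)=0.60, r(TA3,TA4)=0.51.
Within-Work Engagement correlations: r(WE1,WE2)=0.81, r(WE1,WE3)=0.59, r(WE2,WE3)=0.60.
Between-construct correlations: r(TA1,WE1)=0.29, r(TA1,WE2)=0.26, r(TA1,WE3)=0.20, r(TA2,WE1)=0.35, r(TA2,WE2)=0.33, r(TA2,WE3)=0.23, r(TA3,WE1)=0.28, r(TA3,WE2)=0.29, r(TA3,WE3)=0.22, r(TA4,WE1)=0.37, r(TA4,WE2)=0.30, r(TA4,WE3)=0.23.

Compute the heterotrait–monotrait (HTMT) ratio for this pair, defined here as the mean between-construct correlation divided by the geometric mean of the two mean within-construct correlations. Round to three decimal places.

0.487

Between-construct mean = 3.35/12 = 0.2792.
Mean within-TA = 2.96/6 = 0.4933; mean within-WE = 2.00/3 = 0.6667.
Geometric mean = √(0.4933 × 0.6667) = 0.5735.
HTMT = 0.2792 / 0.5735 = 0.487.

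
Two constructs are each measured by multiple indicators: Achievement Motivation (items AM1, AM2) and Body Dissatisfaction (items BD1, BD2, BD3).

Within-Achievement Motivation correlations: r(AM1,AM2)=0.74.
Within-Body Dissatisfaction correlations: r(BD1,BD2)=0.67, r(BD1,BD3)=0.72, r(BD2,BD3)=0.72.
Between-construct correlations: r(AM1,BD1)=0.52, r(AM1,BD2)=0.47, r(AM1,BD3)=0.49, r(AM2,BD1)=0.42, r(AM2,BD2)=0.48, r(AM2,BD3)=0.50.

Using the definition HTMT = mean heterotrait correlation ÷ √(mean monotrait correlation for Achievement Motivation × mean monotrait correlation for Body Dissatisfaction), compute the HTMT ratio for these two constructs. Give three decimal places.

Mean heterotrait r = 2.88/6 = 0.4800.
Mean within-AM = 0.74/1 = 0.7400; mean within-BD = 2.11/3 = 0.7033.
Geometric mean = √(0.7400 × 0.7033) = 0.7214.
HTMT = 0.4800 / 0.7214 = 0.665.

0.665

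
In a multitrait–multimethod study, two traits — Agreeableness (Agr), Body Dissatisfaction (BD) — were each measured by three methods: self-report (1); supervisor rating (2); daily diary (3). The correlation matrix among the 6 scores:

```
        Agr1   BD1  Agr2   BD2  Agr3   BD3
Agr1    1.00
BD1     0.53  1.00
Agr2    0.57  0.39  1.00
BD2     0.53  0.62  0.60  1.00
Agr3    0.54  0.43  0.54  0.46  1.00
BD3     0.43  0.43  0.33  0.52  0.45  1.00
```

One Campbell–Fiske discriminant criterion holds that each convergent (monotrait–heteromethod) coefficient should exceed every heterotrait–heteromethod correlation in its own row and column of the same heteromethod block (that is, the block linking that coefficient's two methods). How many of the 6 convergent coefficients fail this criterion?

Each convergent coefficient versus the relevant comparison correlations:
Agr (methods 1·2): 0.57 vs {0.53, 0.39} → pass.
Agr (methods 1·3): 0.54 vs {0.43, 0.43} → pass.
Agr (methods 2·3): 0.54 vs {0.33, 0.46} → pass.
BD (methods 1·2): 0.62 vs {0.39, 0.53} → pass.
BD (methods 1·3): 0.43 vs {0.43, 0.43} → fail.
BD (methods 2·3): 0.52 vs {0.46, 0.33} → pass.
1 of 6 fail.

1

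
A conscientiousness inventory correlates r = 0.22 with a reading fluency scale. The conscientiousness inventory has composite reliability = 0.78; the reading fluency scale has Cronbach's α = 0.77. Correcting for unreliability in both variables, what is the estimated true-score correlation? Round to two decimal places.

r_true = r_obs / √(r_xx · r_yy) = 0.22 / √(0.78 × 0.77) = 0.22 / √0.6006 = 0.22 / 0.7750 ≈ 0.28.

0.28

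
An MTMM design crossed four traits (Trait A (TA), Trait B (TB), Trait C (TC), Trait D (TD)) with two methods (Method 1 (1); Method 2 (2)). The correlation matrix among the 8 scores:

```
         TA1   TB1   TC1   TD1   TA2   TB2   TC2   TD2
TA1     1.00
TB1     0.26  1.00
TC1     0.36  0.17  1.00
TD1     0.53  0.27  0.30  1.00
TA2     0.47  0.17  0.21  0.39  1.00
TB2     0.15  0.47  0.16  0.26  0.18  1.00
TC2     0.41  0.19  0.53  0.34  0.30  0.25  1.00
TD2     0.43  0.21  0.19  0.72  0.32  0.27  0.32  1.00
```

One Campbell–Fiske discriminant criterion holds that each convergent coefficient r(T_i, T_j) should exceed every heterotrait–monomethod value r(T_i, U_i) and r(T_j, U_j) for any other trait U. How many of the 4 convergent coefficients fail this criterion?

1

Convergent coefficients and their comparison sets:
TA (methods 1·2): 0.47 vs {0.26, 0.18, 0.36, 0.30, 0.53, 0.32} → fail.
TB (methods 1·2): 0.47 vs {0.26, 0.18, 0.17, 0.25, 0.27, 0.27} → pass.
TC (methods 1·2): 0.53 vs {0.36, 0.30, 0.17, 0.25, 0.30, 0.32} → pass.
TD (methods 1·2): 0.72 vs {0.53, 0.32, 0.27, 0.27, 0.30, 0.32} → pass.
1 of 4 fail.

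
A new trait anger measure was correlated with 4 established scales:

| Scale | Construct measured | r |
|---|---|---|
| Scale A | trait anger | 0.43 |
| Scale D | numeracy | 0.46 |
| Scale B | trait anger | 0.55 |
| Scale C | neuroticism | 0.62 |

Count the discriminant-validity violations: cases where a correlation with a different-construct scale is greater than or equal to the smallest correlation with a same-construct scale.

2

Convergent (same construct = trait anger): Scale A, Scale B.
Smallest convergent = 0.43. Discriminant values: 0.46, 0.62; count ≥ 0.43 → 2.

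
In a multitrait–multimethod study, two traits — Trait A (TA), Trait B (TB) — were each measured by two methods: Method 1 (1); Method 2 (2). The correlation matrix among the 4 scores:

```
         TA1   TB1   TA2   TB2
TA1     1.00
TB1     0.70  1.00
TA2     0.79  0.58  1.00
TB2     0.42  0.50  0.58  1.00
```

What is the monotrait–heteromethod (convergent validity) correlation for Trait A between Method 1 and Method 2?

Same trait (TA), different methods: r(TA1, TA2) = 0.79.

0.79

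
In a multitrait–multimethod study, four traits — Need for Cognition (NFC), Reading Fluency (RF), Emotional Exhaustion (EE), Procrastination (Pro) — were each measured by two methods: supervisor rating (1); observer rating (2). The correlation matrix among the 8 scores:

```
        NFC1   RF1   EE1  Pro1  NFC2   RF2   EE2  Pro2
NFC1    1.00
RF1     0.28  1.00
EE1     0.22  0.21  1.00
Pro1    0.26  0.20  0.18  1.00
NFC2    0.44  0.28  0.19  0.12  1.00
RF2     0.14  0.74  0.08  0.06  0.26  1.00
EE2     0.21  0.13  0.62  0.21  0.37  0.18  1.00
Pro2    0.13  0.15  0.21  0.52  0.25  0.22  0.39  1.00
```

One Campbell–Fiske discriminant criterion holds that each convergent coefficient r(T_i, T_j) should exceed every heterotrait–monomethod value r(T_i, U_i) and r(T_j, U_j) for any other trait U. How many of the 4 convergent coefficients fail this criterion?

Checking each validity diagonal entry against its comparison values:
NFC (methods 1·2): 0.44 vs {0.28, 0.26, 0.22, 0.37, 0.26, 0.25} → pass.
RF (methods 1·2): 0.74 vs {0.28, 0.26, 0.21, 0.18, 0.20, 0.22} → pass.
EE (methods 1·2): 0.62 vs {0.22, 0.37, 0.21, 0.18, 0.18, 0.39} → pass.
Pro (methods 1·2): 0.52 vs {0.26, 0.25, 0.20, 0.22, 0.18, 0.39} → pass.
0 of 4 fail.

0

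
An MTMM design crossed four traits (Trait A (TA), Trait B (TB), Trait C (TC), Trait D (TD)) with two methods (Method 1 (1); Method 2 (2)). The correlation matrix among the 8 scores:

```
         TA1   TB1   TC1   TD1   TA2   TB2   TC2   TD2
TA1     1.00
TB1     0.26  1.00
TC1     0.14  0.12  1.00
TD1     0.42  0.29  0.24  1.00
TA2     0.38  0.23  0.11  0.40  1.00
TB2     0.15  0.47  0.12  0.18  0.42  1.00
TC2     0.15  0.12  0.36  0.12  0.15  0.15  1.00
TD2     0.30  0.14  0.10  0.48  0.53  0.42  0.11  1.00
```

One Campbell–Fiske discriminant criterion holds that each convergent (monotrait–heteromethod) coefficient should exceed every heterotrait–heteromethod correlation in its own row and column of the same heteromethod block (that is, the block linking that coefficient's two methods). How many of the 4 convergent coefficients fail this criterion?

Checking each validity diagonal entry against its comparison values:
TA (methods 1·2): 0.38 vs {0.15, 0.23, 0.15, 0.11, 0.30, 0.40} → fail.
TB (methods 1·2): 0.47 vs {0.23, 0.15, 0.12, 0.12, 0.14, 0.18} → pass.
TC (methods 1·2): 0.36 vs {0.11, 0.15, 0.12, 0.12, 0.10, 0.12} → pass.
TD (methods 1·2): 0.48 vs {0.40, 0.30, 0.18, 0.14, 0.12, 0.10} → pass.
1 of 4 fail.

1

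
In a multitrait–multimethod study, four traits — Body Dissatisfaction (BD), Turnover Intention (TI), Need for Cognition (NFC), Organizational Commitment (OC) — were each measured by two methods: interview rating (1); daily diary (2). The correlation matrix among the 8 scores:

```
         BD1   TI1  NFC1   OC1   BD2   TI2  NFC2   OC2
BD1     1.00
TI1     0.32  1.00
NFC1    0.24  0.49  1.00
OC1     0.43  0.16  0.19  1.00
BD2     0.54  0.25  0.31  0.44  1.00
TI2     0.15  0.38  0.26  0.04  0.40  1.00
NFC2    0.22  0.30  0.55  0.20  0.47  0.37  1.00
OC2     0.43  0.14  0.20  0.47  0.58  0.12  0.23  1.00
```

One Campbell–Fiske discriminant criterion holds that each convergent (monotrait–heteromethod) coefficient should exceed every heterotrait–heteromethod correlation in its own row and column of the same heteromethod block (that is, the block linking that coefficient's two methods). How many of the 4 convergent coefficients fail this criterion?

Each convergent coefficient versus the relevant comparison correlations:
BD (methods 1·2): 0.54 vs {0.15, 0.25, 0.22, 0.31, 0.43, 0.44} → pass.
TI (methods 1·2): 0.38 vs {0.25, 0.15, 0.30, 0.26, 0.14, 0.04} → pass.
NFC (methods 1·2): 0.55 vs {0.31, 0.22, 0.26, 0.30, 0.20, 0.20} → pass.
OC (methods 1·2): 0.47 vs {0.44, 0.43, 0.04, 0.14, 0.20, 0.20} → pass.
0 of 4 fail.

0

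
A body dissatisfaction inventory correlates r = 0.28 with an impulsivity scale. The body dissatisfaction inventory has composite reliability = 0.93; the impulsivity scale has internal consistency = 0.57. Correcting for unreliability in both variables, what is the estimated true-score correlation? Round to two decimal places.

0.38

r_true = r_obs / √(r_xx · r_yy) = 0.28 / √(0.93 × 0.57) = 0.28 / √0.5301 = 0.28 / 0.7281 ≈ 0.38.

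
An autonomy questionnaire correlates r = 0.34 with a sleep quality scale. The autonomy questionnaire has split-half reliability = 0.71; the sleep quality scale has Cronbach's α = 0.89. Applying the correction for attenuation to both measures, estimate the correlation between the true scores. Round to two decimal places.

r_true = r_obs / √(r_xx · r_yy) = 0.34 / √(0.71 × 0.89) = 0.34 / √0.6319 = 0.34 / 0.7949 ≈ 0.43.

0.43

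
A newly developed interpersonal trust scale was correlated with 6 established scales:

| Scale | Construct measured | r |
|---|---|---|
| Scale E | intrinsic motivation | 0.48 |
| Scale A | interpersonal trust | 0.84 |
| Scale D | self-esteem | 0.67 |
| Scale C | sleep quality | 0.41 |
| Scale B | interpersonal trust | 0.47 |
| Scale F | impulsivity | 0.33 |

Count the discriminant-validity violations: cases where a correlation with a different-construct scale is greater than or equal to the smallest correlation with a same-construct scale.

Convergent (same construct = interpersonal trust): Scale A, Scale B.
Smallest convergent = 0.47. Discriminant values: 0.48, 0.67, 0.41, 0.33; count ≥ 0.47 → 2.

2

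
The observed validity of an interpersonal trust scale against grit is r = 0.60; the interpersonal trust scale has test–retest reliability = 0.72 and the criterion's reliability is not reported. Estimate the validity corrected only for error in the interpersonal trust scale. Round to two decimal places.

0.71

Single correction: r_c = r_obs / √r_xx = 0.60 / √0.72 = 0.60 / 0.8485 ≈ 0.71.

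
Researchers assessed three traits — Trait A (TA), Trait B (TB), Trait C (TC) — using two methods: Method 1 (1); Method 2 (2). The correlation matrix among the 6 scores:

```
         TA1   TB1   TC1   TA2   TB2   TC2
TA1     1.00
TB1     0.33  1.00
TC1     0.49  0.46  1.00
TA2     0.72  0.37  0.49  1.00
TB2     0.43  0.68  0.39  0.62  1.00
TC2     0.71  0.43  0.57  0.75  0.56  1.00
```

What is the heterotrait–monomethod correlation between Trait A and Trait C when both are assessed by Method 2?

Different traits, same method: r(TA2, TC2) = 0.75.

0.75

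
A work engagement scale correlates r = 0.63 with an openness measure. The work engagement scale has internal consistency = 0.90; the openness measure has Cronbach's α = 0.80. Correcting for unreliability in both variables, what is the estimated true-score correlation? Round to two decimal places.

r_true = r_obs / √(r_xx · r_yy) = 0.63 / √(0.90 × 0.80) = 0.63 / √0.7200 = 0.63 / 0.8485 ≈ 0.74.

0.74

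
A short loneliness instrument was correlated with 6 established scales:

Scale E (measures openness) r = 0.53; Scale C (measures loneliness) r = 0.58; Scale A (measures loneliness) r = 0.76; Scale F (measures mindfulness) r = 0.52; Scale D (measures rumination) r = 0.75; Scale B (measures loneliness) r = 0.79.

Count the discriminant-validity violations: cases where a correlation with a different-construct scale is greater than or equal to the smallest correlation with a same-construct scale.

Convergent (same construct = loneliness): Scale C, Scale A, Scale B.
Smallest convergent = 0.58. Discriminant values: 0.53, 0.52, 0.75; count ≥ 0.58 → 1.

1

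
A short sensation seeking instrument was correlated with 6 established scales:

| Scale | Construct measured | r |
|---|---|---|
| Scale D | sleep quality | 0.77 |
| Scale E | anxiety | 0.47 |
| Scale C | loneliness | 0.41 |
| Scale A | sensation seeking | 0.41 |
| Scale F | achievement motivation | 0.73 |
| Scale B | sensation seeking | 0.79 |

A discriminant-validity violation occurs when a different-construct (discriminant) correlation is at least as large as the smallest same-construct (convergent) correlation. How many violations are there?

Convergent (same construct = sensation seeking): Scale A, Scale B.
Smallest convergent = 0.41. Discriminant values: 0.77, 0.47, 0.41, 0.73; count ≥ 0.41 → 4.

4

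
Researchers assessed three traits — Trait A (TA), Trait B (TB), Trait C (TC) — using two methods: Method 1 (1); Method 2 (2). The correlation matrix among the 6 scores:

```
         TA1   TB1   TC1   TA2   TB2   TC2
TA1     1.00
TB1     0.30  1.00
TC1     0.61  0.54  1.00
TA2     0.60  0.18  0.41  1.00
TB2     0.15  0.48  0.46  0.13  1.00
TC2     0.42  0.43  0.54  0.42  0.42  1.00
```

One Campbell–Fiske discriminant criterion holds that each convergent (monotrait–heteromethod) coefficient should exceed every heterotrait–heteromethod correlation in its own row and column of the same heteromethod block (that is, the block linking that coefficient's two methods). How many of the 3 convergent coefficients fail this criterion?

0

Checking each validity diagonal entry against its comparison values:
TA (methods 1·2): 0.60 vs {0.15, 0.18, 0.42, 0.41} → pass.
TB (methods 1·2): 0.48 vs {0.18, 0.15, 0.43, 0.46} → pass.
TC (methods 1·2): 0.54 vs {0.41, 0.42, 0.46, 0.43} → pass.
0 of 3 fail.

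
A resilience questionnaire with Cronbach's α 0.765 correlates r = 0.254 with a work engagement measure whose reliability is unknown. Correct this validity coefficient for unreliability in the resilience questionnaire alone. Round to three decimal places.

Single correction: r_c = r_obs / √r_xx = 0.254 / √0.765 = 0.254 / 0.8746 ≈ 0.290.

0.290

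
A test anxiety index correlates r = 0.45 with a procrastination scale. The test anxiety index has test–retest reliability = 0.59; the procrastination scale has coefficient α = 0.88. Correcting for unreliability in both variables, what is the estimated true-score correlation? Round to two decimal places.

r_true = r_obs / √(r_xx · r_yy) = 0.45 / √(0.59 × 0.88) = 0.45 / √0.5192 = 0.45 / 0.7206 ≈ 0.62.

0.62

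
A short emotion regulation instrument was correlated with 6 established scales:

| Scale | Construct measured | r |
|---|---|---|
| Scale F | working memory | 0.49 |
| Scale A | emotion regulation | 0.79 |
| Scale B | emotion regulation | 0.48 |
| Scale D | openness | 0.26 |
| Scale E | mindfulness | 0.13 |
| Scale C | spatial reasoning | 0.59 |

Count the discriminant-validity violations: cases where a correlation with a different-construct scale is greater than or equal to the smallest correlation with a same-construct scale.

2

Convergent (same construct = emotion regulation): Scale A, Scale B.
Smallest convergent = 0.48. Discriminant values: 0.49, 0.26, 0.13, 0.59; count ≥ 0.48 → 2.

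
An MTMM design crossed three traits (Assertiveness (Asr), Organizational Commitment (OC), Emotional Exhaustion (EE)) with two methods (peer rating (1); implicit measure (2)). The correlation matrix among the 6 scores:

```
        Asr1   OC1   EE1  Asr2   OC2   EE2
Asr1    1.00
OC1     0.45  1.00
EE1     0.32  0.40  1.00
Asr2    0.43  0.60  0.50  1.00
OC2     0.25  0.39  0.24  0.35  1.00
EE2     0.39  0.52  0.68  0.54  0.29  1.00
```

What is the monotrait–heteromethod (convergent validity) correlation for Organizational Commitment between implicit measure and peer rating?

Same trait (OC), different methods: r(OC2, OC1) = 0.39.

0.39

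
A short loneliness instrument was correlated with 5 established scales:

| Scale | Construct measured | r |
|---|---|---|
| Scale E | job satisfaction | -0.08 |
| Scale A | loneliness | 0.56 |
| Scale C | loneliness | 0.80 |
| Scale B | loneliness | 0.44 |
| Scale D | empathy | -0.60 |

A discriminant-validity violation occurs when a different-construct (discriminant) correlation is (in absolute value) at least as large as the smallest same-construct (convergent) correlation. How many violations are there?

1

Convergent (same construct = loneliness): Scale A, Scale C, Scale B.
Smallest convergent = 0.44. Discriminant |r|: 0.08, 0.60; count ≥ 0.44 → 1.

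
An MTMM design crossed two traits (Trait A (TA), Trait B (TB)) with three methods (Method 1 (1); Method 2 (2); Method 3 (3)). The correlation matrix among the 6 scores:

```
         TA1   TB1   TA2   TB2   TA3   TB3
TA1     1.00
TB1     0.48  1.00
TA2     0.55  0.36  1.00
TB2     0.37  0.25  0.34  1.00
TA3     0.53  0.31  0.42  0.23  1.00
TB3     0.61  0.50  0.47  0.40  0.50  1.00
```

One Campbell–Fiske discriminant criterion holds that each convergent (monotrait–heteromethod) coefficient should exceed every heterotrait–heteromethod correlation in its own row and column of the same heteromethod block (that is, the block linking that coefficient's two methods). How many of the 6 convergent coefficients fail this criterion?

Each convergent coefficient versus the relevant comparison correlations:
TA (methods 1·2): 0.55 vs {0.37, 0.36} → pass.
TA (methods 1·3): 0.53 vs {0.61, 0.31} → fail.
TA (methods 2·3): 0.42 vs {0.47, 0.23} → fail.
TB (methods 1·2): 0.25 vs {0.36, 0.37} → fail.
TB (methods 1·3): 0.50 vs {0.31, 0.61} → fail.
TB (methods 2·3): 0.40 vs {0.23, 0.47} → fail.
5 of 6 fail.

5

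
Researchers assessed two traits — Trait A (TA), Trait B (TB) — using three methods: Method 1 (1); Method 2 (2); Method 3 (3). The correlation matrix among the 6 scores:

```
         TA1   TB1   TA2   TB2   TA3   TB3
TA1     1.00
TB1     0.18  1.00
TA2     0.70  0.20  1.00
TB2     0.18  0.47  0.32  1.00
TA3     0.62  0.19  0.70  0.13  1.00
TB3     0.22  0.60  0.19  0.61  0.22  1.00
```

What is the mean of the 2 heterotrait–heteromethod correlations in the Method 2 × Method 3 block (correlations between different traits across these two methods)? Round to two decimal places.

HTHM values (method 2 × method 3): 0.19, 0.13; mean = 0.32/2 = 0.16.

0.16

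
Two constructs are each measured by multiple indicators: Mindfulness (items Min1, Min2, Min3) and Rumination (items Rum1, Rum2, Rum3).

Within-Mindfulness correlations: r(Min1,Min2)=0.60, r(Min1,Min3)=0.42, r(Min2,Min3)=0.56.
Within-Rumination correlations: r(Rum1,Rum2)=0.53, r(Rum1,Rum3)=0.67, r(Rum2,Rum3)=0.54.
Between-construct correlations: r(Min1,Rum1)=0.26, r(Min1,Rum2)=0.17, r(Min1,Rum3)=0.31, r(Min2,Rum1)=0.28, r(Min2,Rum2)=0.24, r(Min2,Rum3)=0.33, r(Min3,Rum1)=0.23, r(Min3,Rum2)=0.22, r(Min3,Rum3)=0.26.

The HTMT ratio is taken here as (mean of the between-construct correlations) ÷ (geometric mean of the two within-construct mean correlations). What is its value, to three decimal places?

0.462

Between-construct mean = 2.30/9 = 0.2556.
Mean within-Min = 1.58/3 = 0.5267; mean within-Rum = 1.74/3 = 0.5800.
Geometric mean = √(0.5267 × 0.5800) = 0.5527.
HTMT = 0.2556 / 0.5527 = 0.462.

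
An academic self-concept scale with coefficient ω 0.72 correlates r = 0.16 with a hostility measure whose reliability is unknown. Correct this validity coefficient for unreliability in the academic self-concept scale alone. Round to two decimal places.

0.19

Single correction: r_c = r_obs / √r_xx = 0.16 / √0.72 = 0.16 / 0.8485 ≈ 0.19.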